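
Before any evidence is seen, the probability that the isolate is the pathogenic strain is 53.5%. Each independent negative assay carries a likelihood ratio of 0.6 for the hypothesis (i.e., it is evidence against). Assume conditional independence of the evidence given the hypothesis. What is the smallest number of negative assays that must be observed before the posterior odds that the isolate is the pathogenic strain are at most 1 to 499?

Prior odds: 0.535 ÷ 0.465 = 107/93.
Likelihood ratio per negative assay = 0.6.
Target odds = 1/499.
Need (107/93) × 0.6ⁿ ≤ 1/499, i.e. 0.6ⁿ ≤ 93/53393.
0.6¹² = 531441/244140625 is still above 93/53393 but 0.6¹³ ≈0.00130607 is at or below it, so n = 13.

13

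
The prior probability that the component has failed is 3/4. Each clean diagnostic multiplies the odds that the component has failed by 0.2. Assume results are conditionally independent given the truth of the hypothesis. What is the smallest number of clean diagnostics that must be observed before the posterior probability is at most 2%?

Prior odds: 0.75 ÷ 0.25 = 3.
Likelihood ratio per clean diagnostic = 0.2.
Target odds: 0.02 ÷ 0.98 = 1/49.
Need 3 × 0.2ⁿ ≤ 1/49, i.e. 0.2ⁿ ≤ 1/147.
0.2³ = 0.008 is still above 1/147 but 0.2⁴ = 0.0016 is at or below it, so n = 4.

4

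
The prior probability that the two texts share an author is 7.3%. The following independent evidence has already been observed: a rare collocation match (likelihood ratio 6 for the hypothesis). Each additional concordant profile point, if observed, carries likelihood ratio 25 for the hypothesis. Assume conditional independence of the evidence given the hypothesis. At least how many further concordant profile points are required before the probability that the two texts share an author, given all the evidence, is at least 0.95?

Prior odds = 0.073/0.927 = 73/927.
Bayes factor of the evidence already in hand = 6.
Odds after that evidence = (73/927) × 6 = 146/309.
Target odds = 0.95/0.05 = 19.
Need 25ⁿ ≥ 19 ÷ (146/309) = 5871/146.
25¹ = 25 falls short of 5871/146 but 25² = 625 reaches it, so n = 2.

2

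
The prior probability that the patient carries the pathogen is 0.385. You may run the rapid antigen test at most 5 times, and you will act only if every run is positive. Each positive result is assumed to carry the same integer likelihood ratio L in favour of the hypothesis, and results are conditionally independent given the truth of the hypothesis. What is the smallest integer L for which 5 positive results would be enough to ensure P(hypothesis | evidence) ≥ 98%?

Prior odds = 0.385/0.615 = 77/123.
Target odds = 0.98/0.02 = 49.
Need L⁵ ≥ 49 ÷ (77/123) = 861/11.
2⁵ = 32 < 861/11 ≤ 243 = 3⁵, so L = 3.

3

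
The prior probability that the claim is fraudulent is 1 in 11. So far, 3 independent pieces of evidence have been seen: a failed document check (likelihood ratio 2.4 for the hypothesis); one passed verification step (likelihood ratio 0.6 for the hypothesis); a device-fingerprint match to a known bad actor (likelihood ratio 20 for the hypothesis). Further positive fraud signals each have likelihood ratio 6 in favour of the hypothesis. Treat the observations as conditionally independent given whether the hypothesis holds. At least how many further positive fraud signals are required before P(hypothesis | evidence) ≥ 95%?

2

Prior odds = (1/11)/(10/11) = 0.1.
Combined Bayes factor of the evidence already in hand = 2.4 × 0.6 × 20 = 28.8.
Odds after that evidence = 0.1 × 28.8 = 2.88.
Target odds = 0.95/0.05 = 19.
Need 6ⁿ ≥ 19 ÷ 2.88 = 475/72.
6¹ = 6 falls short of 475/72 but 6² = 36 reaches it, so n = 2.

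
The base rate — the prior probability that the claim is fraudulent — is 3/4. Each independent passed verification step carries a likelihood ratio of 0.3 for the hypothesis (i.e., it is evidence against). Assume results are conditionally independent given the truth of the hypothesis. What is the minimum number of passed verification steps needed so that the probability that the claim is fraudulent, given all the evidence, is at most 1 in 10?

Prior odds = 0.75/0.25 = 3.
Likelihood ratio per passed verification step = 0.3.
Target odds: 0.1 ÷ 0.9 = 1/9.
Require 0.3ⁿ ≤ 1/9 ÷ 3 = 1/27.
0.3² = 0.09 is still above 1/27 but 0.3³ = 0.027 is at or below it, so n = 3.

3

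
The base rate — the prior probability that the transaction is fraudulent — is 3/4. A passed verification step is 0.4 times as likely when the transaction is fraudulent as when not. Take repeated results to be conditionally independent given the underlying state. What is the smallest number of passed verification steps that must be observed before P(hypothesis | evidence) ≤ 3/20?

Prior odds: 0.75 ÷ 0.25 = 3.
Likelihood ratio per passed verification step = 0.4.
Target posterior odds = 0.15/0.85 = 3/17.
Require 0.4ⁿ ≤ 3/17 ÷ 3 = 1/17.
0.4³ = 0.064 is still above 1/17 but 0.4⁴ = 0.0256 is at or below it, so n = 4.

4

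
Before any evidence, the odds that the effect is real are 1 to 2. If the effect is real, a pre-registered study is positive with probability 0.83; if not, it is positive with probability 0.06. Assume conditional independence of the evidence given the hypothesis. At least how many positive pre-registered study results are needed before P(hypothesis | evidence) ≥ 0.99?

Prior odds = 0.5.
Likelihood ratio of a positive = 0.83/0.06 = 83/6.
Target posterior odds = 0.99/0.01 = 99.
Require (83/6)ⁿ ≥ 99 ÷ 0.5 = 198.
(83/6)² = 6889/36 falls short of 198 but (83/6)³ = 571787/216 reaches it, so n = 3.

3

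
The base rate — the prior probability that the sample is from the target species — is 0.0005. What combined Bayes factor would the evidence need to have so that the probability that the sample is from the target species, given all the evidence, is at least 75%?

5997

Prior odds = 0.0005/0.9995 = 1/1999.
Target odds = 0.75/0.25 = 3.
Required Bayes factor = 3 ÷ (1/1999) = 5997.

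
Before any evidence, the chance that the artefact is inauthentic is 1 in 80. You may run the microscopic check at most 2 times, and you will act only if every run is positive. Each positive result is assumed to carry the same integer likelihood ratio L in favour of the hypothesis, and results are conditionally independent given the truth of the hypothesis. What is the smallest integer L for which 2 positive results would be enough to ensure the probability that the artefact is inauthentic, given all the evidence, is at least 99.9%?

Prior odds = 0.0125/0.9875 = 1/79.
Target odds = 0.999/0.001 = 999.
Need L² ≥ 999 ÷ (1/79) = 78921.
280² = 78400 < 78921 ≤ 78961 = 281², so L = 281.

281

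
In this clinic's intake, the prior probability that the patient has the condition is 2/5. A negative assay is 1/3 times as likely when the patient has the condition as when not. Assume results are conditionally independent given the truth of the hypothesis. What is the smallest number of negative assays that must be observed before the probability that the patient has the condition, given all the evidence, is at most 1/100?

4

Prior odds: 0.4 ÷ 0.6 = 2/3.
Likelihood ratio per negative assay = 1/3.
Target odds: 0.01 ÷ 0.99 = 1/99.
Need (2/3) × (1/3)ⁿ ≤ 1/99, i.e. (1/3)ⁿ ≤ 1/66.
(1/3)³ = 1/27 is still above 1/66 but (1/3)⁴ = 1/81 is at or below it, so n = 4.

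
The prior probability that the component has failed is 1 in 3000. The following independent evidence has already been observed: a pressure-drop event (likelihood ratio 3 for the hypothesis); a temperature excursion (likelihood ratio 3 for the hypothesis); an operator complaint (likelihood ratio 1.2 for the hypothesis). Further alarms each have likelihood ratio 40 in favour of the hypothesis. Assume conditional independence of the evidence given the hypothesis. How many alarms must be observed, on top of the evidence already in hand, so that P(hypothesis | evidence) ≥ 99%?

Prior odds = (1/3000)/(2999/3000) = 1/2999.
Combined Bayes factor of the evidence already in hand = 3 × 3 × 1.2 = 10.8.
Odds after that evidence = (1/2999) × 10.8 = 54/14995.
Target odds = 0.99/0.01 = 99.
Need 40ⁿ ≥ 99 ÷ (54/14995) = 164945/6.
40² = 1600 falls short of 164945/6 but 40³ = 64000 reaches it, so n = 3.

3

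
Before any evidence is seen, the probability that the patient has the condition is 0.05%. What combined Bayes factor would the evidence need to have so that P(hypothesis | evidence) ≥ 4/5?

Prior odds = 0.0005/0.9995 = 1/1999.
Target odds = 0.8/0.2 = 4.
Required Bayes factor = 4 ÷ (1/1999) = 7996.

7996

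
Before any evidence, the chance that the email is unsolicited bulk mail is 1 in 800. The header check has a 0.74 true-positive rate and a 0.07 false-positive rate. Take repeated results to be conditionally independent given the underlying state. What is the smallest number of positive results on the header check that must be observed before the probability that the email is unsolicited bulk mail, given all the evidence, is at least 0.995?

6

Prior odds = 0.00125/0.99875 = 1/799.
Likelihood ratio of a positive result = 0.74/0.07 = 74/7.
Target posterior odds = 0.995/0.005 = 199.
Need (1/799) × (74/7)ⁿ ≥ 199, i.e. (74/7)ⁿ ≥ 159001.
(74/7)⁵ ≈132029 falls short of 159001 but (74/7)⁶ ≈1.39573e+06 reaches it, so n = 6.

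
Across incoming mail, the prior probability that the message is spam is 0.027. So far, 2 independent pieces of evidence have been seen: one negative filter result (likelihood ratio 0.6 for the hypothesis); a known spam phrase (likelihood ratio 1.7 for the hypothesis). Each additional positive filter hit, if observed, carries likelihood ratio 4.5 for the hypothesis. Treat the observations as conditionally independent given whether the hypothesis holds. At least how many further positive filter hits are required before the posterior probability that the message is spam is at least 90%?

Prior odds = 0.027/0.973 = 27/973.
Combined Bayes factor of the evidence already in hand = 0.6 × 1.7 = 1.02.
Odds after that evidence = (27/973) × 1.02 = 1377/48650.
Target odds = 0.9/0.1 = 9.
Need 4.5ⁿ ≥ 9 ÷ (1377/48650) = 48650/153.
4.5³ = 91.125 falls short of 48650/153 but 4.5⁴ = 410.0625 reaches it, so n = 4.

4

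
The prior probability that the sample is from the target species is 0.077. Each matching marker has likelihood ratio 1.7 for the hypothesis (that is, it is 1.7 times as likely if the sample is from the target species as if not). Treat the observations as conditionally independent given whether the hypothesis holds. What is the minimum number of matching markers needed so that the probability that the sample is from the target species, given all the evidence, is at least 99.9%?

18

Prior odds: 0.077 ÷ 0.923 = 77/923.
Likelihood ratio per matching marker = 1.7.
Target odds: 0.999 ÷ 0.001 = 999.
Require 1.7ⁿ ≥ 999 ÷ (77/923) = 922077/77.
1.7¹⁷ ≈8272.4 falls short of 922077/77 but 1.7¹⁸ ≈14063.1 reaches it, so n = 18.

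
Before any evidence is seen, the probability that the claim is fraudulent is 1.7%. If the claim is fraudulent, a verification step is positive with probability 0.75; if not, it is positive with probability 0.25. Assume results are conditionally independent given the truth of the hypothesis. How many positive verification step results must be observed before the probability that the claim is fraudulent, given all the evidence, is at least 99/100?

Prior odds = 0.017/0.983 = 17/983.
Likelihood ratio of a positive = 0.75/0.25 = 3.
Target posterior odds = 0.99/0.01 = 99.
Require 3ⁿ ≥ 99 ÷ (17/983) = 97317/17.
3⁷ = 2187 falls short of 97317/17 but 3⁸ = 6561 reaches it, so n = 8.

8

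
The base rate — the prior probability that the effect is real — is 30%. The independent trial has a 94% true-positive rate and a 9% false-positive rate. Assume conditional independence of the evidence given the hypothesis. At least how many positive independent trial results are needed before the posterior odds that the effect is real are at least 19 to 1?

2

Prior odds: 0.3 ÷ 0.7 = 3/7.
Likelihood ratio of a positive result = 0.94/0.09 = 94/9.
Target odds = 19.
Require (94/9)ⁿ ≥ 19 ÷ (3/7) = 133/3.
(94/9)¹ = 94/9 falls short of 133/3 but (94/9)² = 8836/81 reaches it, so n = 2.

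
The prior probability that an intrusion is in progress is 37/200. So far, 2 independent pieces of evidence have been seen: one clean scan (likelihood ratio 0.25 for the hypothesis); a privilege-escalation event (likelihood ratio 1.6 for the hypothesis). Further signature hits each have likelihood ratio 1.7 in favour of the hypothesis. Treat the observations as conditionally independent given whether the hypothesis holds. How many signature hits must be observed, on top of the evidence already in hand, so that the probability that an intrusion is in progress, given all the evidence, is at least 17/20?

8

Prior odds = 0.185/0.815 = 37/163.
Combined Bayes factor of the evidence already in hand = 0.25 × 1.6 = 0.4.
Odds after that evidence = (37/163) × 0.4 = 74/815.
Target odds = 0.85/0.15 = 17/3.
Need 1.7ⁿ ≥ 17/3 ÷ (74/815) = 13855/222.
1.7⁷ = 410338673/10000000 falls short of 13855/222 but 1.7⁸ ≈69.7576 reaches it, so n = 8.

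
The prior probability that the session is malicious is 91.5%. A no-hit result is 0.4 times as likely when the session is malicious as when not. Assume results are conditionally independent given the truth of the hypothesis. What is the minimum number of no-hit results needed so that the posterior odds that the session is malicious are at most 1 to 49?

Prior odds = 0.915/0.085 = 183/17.
Likelihood ratio per no-hit result = 0.4.
Target odds = 1/49.
Need (183/17) × 0.4ⁿ ≤ 1/49, i.e. 0.4ⁿ ≤ 17/8967.
0.4⁶ = 64/15625 is still above 17/8967 but 0.4⁷ = 128/78125 is at or below it, so n = 7.

7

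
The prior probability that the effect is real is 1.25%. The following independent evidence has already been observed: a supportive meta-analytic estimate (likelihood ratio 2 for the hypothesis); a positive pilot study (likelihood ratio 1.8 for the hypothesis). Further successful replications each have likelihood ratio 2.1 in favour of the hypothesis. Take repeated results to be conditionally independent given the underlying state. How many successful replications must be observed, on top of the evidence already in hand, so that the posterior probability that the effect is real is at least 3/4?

Prior odds = 0.0125/0.9875 = 1/79.
Combined Bayes factor of the evidence already in hand = 2 × 1.8 = 3.6.
Odds after that evidence = (1/79) × 3.6 = 18/395.
Target odds = 0.75/0.25 = 3.
Need 2.1ⁿ ≥ 3 ÷ (18/395) = 395/6.
2.1⁵ = 4084101/100000 falls short of 395/6 but 2.1⁶ = 85766121/1000000 reaches it, so n = 6.

6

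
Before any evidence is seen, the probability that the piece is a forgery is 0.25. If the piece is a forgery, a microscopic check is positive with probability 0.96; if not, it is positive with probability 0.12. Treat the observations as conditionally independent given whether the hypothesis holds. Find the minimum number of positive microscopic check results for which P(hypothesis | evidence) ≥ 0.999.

Prior odds: 0.25 ÷ 0.75 = 1/3.
Likelihood ratio of a positive = 0.96/0.12 = 8.
Target posterior odds = 0.999/0.001 = 999.
Require 8ⁿ ≥ 999 ÷ (1/3) = 2997.
8³ = 512 falls short of 2997 but 8⁴ = 4096 reaches it, so n = 4.

4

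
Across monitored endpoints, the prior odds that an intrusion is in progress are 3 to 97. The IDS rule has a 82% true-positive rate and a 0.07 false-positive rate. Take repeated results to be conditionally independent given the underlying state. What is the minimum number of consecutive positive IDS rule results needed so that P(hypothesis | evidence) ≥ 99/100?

Prior odds = 3/97.
Likelihood ratio of a positive result = 0.82/0.07 = 82/7.
Target odds: 0.99 ÷ 0.01 = 99.
Require (82/7)ⁿ ≥ 99 ÷ (3/97) = 3201.
(82/7)³ = 551368/343 falls short of 3201 but (82/7)⁴ = 45212176/2401 reaches it, so n = 4.

4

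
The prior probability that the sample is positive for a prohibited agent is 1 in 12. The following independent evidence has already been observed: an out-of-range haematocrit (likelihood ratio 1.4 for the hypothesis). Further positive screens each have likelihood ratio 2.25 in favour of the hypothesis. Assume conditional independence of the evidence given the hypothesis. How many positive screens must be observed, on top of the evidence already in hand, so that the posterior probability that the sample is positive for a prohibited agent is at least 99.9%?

Prior odds = (1/12)/(11/12) = 1/11.
Bayes factor of the evidence already in hand = 1.4.
Odds after that evidence = (1/11) × 1.4 = 7/55.
Target odds = 0.999/0.001 = 999.
Need 2.25ⁿ ≥ 999 ÷ (7/55) = 54945/7.
2.25¹¹ ≈7481.83 falls short of 54945/7 but 2.25¹² ≈16834.1 reaches it, so n = 12.

12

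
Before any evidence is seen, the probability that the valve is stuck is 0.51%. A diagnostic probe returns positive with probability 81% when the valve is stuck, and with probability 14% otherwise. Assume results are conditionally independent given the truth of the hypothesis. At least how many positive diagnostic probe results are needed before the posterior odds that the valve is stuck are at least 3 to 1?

4

Prior odds: 0.0051 ÷ 0.9949 = 51/9949.
Likelihood ratio of a positive result = 0.81/0.14 = 81/14.
Target odds = 3.
Require (81/14)ⁿ ≥ 3 ÷ (51/9949) = 9949/17.
(81/14)³ = 531441/2744 falls short of 9949/17 but (81/14)⁴ = 43046721/38416 reaches it, so n = 4.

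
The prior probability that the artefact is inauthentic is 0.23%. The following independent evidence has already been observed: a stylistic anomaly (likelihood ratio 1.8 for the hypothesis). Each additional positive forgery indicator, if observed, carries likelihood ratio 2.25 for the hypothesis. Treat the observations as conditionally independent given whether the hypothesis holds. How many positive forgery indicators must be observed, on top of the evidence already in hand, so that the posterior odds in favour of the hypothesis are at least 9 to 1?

10

Prior odds = 0.0023/0.9977 = 23/9977.
Bayes factor of the evidence already in hand = 1.8.
Odds after that evidence = (23/9977) × 1.8 = 207/49885.
Target odds = 9.
Need 2.25ⁿ ≥ 9 ÷ (207/49885) = 49885/23.
2.25⁹ = 387420489/262144 falls short of 49885/23 but 2.25¹⁰ ≈3325.26 reaches it, so n = 10.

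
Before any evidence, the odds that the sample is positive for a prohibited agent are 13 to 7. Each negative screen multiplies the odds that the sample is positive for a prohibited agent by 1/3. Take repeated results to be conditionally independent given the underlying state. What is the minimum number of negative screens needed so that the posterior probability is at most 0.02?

5

Prior odds = 13/7.
Likelihood ratio per negative screen = 1/3.
Target posterior odds = 0.02/0.98 = 1/49.
Require (1/3)ⁿ ≤ 1/49 ÷ (13/7) = 1/91.
(1/3)⁴ = 1/81 is still above 1/91 but (1/3)⁵ = 1/243 is at or below it, so n = 5.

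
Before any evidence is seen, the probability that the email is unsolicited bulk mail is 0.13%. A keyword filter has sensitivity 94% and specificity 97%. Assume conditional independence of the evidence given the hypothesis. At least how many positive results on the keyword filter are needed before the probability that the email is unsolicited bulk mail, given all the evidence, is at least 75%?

Prior odds = 0.0013/0.9987 = 13/9987.
False-positive rate = 1 − 0.97 = 0.03; likelihood ratio of a positive = 0.94/0.03 = 94/3.
Target posterior odds = 0.75/0.25 = 3.
Require (94/3)ⁿ ≥ 3 ÷ (13/9987) = 29961/13.
(94/3)² = 8836/9 falls short of 29961/13 but (94/3)³ = 830584/27 reaches it, so n = 3.

3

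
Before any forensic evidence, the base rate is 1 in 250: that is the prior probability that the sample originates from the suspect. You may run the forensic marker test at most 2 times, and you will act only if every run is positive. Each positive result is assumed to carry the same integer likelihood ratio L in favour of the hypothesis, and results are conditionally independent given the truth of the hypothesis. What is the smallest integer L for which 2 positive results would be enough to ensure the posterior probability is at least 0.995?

Prior odds = 0.004/0.996 = 1/249.
Target odds = 0.995/0.005 = 199.
Need L² ≥ 199 ÷ (1/249) = 49551.
222² = 49284 < 49551 ≤ 49729 = 223², so L = 223.

223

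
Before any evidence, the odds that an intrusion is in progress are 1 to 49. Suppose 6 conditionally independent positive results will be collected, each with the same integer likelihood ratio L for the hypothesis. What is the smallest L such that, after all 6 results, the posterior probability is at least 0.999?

7

Prior odds = 1/49.
Target odds = 0.999/0.001 = 999.
Need L⁶ ≥ 999 ÷ (1/49) = 48951.
6⁶ = 46656 < 48951 ≤ 117649 = 7⁶, so L = 7.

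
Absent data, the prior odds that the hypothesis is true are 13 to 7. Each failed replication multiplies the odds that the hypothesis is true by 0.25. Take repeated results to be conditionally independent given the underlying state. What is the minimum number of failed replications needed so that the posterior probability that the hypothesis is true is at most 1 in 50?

4

Prior odds = 13/7.
Likelihood ratio per failed replication = 0.25.
Target posterior odds = 0.02/0.98 = 1/49.
Need (13/7) × 0.25ⁿ ≤ 1/49, i.e. 0.25ⁿ ≤ 1/91.
0.25³ = 0.015625 is still above 1/91 but 0.25⁴ = 0.00390625 is at or below it, so n = 4.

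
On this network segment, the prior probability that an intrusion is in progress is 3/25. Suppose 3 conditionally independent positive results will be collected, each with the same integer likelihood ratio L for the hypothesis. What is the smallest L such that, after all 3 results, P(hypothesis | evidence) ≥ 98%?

Prior odds = 0.12/0.88 = 3/22.
Target odds = 0.98/0.02 = 49.
Need L³ ≥ 49 ÷ (3/22) = 1078/3.
7³ = 343 < 1078/3 ≤ 512 = 8³, so L = 8.

8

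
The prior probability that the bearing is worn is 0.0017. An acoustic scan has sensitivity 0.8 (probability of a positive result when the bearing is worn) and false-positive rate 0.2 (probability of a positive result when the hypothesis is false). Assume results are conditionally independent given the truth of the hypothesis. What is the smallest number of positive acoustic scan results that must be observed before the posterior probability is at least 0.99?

Prior odds = 0.0017/0.9983 = 17/9983.
Likelihood ratio of a positive result = 0.8/0.2 = 4.
Target odds: 0.99 ÷ 0.01 = 99.
Require 4ⁿ ≥ 99 ÷ (17/9983) = 988317/17.
4⁷ = 16384 falls short of 988317/17 but 4⁸ = 65536 reaches it, so n = 8.

8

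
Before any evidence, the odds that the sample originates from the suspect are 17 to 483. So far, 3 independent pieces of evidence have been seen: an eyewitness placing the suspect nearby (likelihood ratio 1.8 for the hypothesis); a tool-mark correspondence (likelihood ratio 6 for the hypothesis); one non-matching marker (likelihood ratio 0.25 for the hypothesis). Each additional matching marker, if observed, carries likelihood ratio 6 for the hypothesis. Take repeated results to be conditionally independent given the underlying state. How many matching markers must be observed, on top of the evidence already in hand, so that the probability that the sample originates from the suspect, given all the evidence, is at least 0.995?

Prior odds = 17/483.
Combined Bayes factor of the evidence already in hand = 1.8 × 6 × 0.25 = 2.7.
Odds after that evidence = (17/483) × 2.7 = 153/1610.
Target odds = 0.995/0.005 = 199.
Need 6ⁿ ≥ 199 ÷ (153/1610) = 320390/153.
6⁴ = 1296 falls short of 320390/153 but 6⁵ = 7776 reaches it, so n = 5.

5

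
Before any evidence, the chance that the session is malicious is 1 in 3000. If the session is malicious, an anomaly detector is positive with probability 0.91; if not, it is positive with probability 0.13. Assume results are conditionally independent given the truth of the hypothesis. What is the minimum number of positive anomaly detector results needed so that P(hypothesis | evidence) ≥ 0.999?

Prior odds: (1/3000) ÷ (2999/3000) = 1/2999.
Likelihood ratio of a positive = 0.91/0.13 = 7.
Target posterior odds = 0.999/0.001 = 999.
Require 7ⁿ ≥ 999 ÷ (1/2999) = 2996001.
7⁷ = 823543 falls short of 2996001 but 7⁸ = 5764801 reaches it, so n = 8.

8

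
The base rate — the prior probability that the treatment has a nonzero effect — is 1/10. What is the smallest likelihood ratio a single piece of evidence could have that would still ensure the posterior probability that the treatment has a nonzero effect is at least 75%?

27

Prior odds = 0.1/0.9 = 1/9.
Target odds = 0.75/0.25 = 3.
Required Bayes factor = 3 ÷ (1/9) = 27.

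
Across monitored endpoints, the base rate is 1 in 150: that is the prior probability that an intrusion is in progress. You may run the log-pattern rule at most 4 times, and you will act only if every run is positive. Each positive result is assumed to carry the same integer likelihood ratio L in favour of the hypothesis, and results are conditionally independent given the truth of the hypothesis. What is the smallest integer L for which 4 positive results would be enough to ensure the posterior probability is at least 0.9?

7

Prior odds = (1/150)/(149/150) = 1/149.
Target odds = 0.9/0.1 = 9.
Need L⁴ ≥ 9 ÷ (1/149) = 1341.
6⁴ = 1296 < 1341 ≤ 2401 = 7⁴, so L = 7.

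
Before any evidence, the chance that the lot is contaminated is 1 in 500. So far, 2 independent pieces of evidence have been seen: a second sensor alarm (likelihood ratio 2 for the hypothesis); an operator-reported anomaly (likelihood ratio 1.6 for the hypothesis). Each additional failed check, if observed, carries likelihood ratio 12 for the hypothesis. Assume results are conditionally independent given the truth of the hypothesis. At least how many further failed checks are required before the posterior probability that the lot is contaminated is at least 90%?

3

Prior odds = 0.002/0.998 = 1/499.
Combined Bayes factor of the evidence already in hand = 2 × 1.6 = 3.2.
Odds after that evidence = (1/499) × 3.2 = 16/2495.
Target odds = 0.9/0.1 = 9.
Need 12ⁿ ≥ 9 ÷ (16/2495) = 1403.4375.
12² = 144 falls short of 1403.4375 but 12³ = 1728 reaches it, so n = 3.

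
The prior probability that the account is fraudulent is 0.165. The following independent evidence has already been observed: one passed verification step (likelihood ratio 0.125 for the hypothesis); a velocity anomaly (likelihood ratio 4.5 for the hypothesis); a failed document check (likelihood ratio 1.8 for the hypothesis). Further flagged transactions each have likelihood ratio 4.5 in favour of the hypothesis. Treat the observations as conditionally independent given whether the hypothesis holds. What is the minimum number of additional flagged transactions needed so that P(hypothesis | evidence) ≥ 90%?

Prior odds = 0.165/0.835 = 33/167.
Combined Bayes factor of the evidence already in hand = 0.125 × 4.5 × 1.8 = 1.0125.
Odds after that evidence = (33/167) × 1.0125 = 2673/13360.
Target odds = 0.9/0.1 = 9.
Need 4.5ⁿ ≥ 9 ÷ (2673/13360) = 13360/297.
4.5² = 20.25 falls short of 13360/297 but 4.5³ = 91.125 reaches it, so n = 3.

3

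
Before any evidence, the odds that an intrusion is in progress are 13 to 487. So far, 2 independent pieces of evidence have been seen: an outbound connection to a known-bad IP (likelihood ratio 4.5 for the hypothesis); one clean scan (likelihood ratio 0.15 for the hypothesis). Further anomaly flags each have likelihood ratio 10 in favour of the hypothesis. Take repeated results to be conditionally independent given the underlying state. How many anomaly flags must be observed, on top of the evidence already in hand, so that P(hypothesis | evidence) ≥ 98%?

4

Prior odds = 13/487.
Combined Bayes factor of the evidence already in hand = 4.5 × 0.15 = 0.675.
Odds after that evidence = (13/487) × 0.675 = 351/19480.
Target odds = 0.98/0.02 = 49.
Need 10ⁿ ≥ 49 ÷ (351/19480) = 954520/351.
10³ = 1000 falls short of 954520/351 but 10⁴ = 10000 reaches it, so n = 4.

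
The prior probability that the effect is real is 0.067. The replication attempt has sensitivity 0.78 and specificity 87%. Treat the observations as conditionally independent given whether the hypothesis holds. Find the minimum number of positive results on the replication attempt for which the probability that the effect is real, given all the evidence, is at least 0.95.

Prior odds: 0.067 ÷ 0.933 = 67/933.
False-positive rate = 1 − 0.87 = 0.13; likelihood ratio of a positive = 0.78/0.13 = 6.
Target posterior odds = 0.95/0.05 = 19.
Require 6ⁿ ≥ 19 ÷ (67/933) = 17727/67.
6³ = 216 falls short of 17727/67 but 6⁴ = 1296 reaches it, so n = 4.

4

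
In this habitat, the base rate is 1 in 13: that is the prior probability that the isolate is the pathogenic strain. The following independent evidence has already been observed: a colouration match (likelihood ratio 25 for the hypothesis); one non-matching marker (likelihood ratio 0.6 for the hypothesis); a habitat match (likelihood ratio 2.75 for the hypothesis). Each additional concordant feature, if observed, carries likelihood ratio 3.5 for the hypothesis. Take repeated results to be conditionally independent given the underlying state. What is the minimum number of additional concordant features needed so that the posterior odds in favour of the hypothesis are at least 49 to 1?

3

Prior odds = (1/13)/(12/13) = 1/12.
Combined Bayes factor of the evidence already in hand = 25 × 0.6 × 2.75 = 41.25.
Odds after that evidence = (1/12) × 41.25 = 3.4375.
Target odds = 49.
Need 3.5ⁿ ≥ 49 ÷ 3.4375 = 784/55.
3.5² = 12.25 falls short of 784/55 but 3.5³ = 42.875 reaches it, so n = 3.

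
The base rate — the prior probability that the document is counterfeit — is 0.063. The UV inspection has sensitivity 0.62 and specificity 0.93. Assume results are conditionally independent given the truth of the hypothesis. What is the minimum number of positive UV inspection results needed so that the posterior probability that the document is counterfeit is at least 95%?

3

Prior odds: 0.063 ÷ 0.937 = 63/937.
False-positive rate = 1 − 0.93 = 0.07; likelihood ratio of a positive = 0.62/0.07 = 62/7.
Target odds: 0.95 ÷ 0.05 = 19.
Require (62/7)ⁿ ≥ 19 ÷ (63/937) = 17803/63.
(62/7)² = 3844/49 falls short of 17803/63 but (62/7)³ = 238328/343 reaches it, so n = 3.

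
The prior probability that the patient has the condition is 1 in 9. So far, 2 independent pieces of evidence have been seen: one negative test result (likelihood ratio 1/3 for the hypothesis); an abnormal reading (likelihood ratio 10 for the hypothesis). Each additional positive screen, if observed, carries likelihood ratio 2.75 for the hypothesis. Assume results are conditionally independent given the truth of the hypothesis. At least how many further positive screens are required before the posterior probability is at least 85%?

3

Prior odds = (1/9)/(8/9) = 0.125.
Combined Bayes factor of the evidence already in hand = (1/3) × 10 = 10/3.
Odds after that evidence = 0.125 × 10/3 = 5/12.
Target odds = 0.85/0.15 = 17/3.
Need 2.75ⁿ ≥ 17/3 ÷ (5/12) = 13.6.
2.75² = 7.5625 falls short of 13.6 but 2.75³ = 20.796875 reaches it, so n = 3.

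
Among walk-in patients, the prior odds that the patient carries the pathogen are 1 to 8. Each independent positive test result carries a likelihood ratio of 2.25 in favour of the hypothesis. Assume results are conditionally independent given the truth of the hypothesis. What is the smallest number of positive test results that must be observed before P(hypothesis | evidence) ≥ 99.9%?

Prior odds = 0.125.
Likelihood ratio per positive test result = 2.25.
Target odds: 0.999 ÷ 0.001 = 999.
Require 2.25ⁿ ≥ 999 ÷ 0.125 = 7992.
2.25¹¹ ≈7481.83 falls short of 7992 but 2.25¹² ≈16834.1 reaches it, so n = 12.

12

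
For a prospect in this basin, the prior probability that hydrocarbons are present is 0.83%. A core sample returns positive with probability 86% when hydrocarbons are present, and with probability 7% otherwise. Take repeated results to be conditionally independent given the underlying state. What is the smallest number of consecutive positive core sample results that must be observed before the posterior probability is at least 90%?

Prior odds = 0.0083/0.9917 = 83/9917.
Likelihood ratio of a positive result = 0.86/0.07 = 86/7.
Target odds: 0.9 ÷ 0.1 = 9.
Require (86/7)ⁿ ≥ 9 ÷ (83/9917) = 89253/83.
(86/7)² = 7396/49 falls short of 89253/83 but (86/7)³ = 636056/343 reaches it, so n = 3.

3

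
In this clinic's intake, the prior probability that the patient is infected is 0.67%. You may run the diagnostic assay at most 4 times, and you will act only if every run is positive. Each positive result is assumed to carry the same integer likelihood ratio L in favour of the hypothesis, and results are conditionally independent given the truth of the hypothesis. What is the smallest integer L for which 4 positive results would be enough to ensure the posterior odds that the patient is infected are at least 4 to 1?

5

Prior odds = 0.0067/0.9933 = 67/9933.
Target odds = 4.
Need L⁴ ≥ 4 ÷ (67/9933) = 39732/67.
4⁴ = 256 < 39732/67 ≤ 625 = 5⁴, so L = 5.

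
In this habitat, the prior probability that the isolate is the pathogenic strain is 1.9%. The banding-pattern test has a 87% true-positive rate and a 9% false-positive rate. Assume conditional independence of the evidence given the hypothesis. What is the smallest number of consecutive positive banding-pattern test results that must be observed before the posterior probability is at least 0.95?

4

Prior odds = 0.019/0.981 = 19/981.
Likelihood ratio of a positive result = 0.87/0.09 = 29/3.
Target odds: 0.95 ÷ 0.05 = 19.
Need (19/981) × (29/3)ⁿ ≥ 19, i.e. (29/3)ⁿ ≥ 981.
(29/3)³ = 24389/27 falls short of 981 but (29/3)⁴ = 707281/81 reaches it, so n = 4.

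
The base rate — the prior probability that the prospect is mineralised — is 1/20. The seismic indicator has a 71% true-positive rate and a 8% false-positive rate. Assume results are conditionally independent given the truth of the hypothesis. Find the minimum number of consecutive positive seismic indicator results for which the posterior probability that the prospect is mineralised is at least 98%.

4

Prior odds = 0.05/0.95 = 1/19.
Likelihood ratio of a positive result = 0.71/0.08 = 8.875.
Target posterior odds = 0.98/0.02 = 49.
Require 8.875ⁿ ≥ 49 ÷ (1/19) = 931.
8.875³ = 357911/512 falls short of 931 but 8.875⁴ = 25411681/4096 reaches it, so n = 4.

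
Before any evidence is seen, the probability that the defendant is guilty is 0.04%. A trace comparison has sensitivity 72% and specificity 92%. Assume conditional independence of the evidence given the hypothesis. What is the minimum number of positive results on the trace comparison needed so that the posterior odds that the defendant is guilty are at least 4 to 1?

5

Prior odds = 0.0004/0.9996 = 1/2499.
False-positive rate = 1 − 0.92 = 0.08; likelihood ratio of a positive = 0.72/0.08 = 9.
Target odds = 4.
Need (1/2499) × 9ⁿ ≥ 4, i.e. 9ⁿ ≥ 9996.
9⁴ = 6561 falls short of 9996 but 9⁵ = 59049 reaches it, so n = 5.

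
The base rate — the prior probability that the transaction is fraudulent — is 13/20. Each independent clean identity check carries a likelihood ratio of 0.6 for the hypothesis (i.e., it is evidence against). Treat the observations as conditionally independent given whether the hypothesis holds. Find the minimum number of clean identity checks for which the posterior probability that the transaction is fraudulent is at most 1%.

Prior odds = 0.65/0.35 = 13/7.
Likelihood ratio per clean identity check = 0.6.
Target odds: 0.01 ÷ 0.99 = 1/99.
Require 0.6ⁿ ≤ 1/99 ÷ (13/7) = 7/1287.
0.6¹⁰ = 59049/9765625 is still above 7/1287 but 0.6¹¹ = 177147/48828125 is at or below it, so n = 11.

11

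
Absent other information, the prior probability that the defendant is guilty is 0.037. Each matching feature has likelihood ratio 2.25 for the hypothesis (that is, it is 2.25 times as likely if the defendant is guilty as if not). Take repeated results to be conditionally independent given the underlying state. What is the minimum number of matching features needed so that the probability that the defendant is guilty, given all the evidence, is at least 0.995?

Prior odds = 0.037/0.963 = 37/963.
Likelihood ratio per matching feature = 2.25.
Target posterior odds = 0.995/0.005 = 199.
Require 2.25ⁿ ≥ 199 ÷ (37/963) = 191637/37.
2.25¹⁰ ≈3325.26 falls short of 191637/37 but 2.25¹¹ ≈7481.83 reaches it, so n = 11.

11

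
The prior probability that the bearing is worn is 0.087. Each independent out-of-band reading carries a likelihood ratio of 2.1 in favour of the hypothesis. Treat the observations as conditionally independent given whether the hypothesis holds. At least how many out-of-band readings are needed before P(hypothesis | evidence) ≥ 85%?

Prior odds: 0.087 ÷ 0.913 = 87/913.
Likelihood ratio per out-of-band reading = 2.1.
Target posterior odds = 0.85/0.15 = 17/3.
Require 2.1ⁿ ≥ 17/3 ÷ (87/913) = 15521/261.
2.1⁵ = 4084101/100000 falls short of 15521/261 but 2.1⁶ = 85766121/1000000 reaches it, so n = 6.

6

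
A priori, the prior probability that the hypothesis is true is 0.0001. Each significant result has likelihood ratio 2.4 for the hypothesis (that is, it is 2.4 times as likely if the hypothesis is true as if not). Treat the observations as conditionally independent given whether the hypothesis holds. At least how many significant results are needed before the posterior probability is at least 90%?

14

Prior odds = 0.0001/0.9999 = 1/9999.
Likelihood ratio per significant result = 2.4.
Target posterior odds = 0.9/0.1 = 9.
Require 2.4ⁿ ≥ 9 ÷ (1/9999) = 89991.
2.4¹³ ≈87648.8 falls short of 89991 but 2.4¹⁴ ≈210357 reaches it, so n = 14.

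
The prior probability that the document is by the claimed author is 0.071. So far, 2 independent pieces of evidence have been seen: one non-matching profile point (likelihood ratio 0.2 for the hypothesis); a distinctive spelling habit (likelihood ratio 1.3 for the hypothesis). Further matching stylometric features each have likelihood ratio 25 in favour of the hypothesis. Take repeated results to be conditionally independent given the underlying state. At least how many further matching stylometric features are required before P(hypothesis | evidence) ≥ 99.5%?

Prior odds = 0.071/0.929 = 71/929.
Combined Bayes factor of the evidence already in hand = 0.2 × 1.3 = 0.26.
Odds after that evidence = (71/929) × 0.26 = 923/46450.
Target odds = 0.995/0.005 = 199.
Need 25ⁿ ≥ 199 ÷ (923/46450) = 9243550/923.
25² = 625 falls short of 9243550/923 but 25³ = 15625 reaches it, so n = 3.

3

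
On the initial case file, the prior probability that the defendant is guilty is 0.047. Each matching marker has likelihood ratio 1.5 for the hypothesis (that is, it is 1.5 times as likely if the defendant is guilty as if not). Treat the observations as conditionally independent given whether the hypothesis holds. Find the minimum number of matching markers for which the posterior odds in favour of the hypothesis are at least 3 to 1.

Prior odds = 0.047/0.953 = 47/953.
Likelihood ratio per matching marker = 1.5.
Target odds = 3.
Need (47/953) × 1.5ⁿ ≥ 3, i.e. 1.5ⁿ ≥ 2859/47.
1.5¹⁰ = 59049/1024 falls short of 2859/47 but 1.5¹¹ = 177147/2048 reaches it, so n = 11.

11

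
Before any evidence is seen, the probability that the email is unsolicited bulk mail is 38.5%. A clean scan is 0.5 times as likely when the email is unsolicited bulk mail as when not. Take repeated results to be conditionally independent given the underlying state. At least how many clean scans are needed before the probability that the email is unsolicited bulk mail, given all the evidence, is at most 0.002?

Prior odds: 0.385 ÷ 0.615 = 77/123.
Likelihood ratio per clean scan = 0.5.
Target odds: 0.002 ÷ 0.998 = 1/499.
Require 0.5ⁿ ≤ 1/499 ÷ (77/123) = 123/38423.
0.5⁸ = 0.00390625 is still above 123/38423 but 0.5⁹ = 0.001953125 is at or below it, so n = 9.

9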